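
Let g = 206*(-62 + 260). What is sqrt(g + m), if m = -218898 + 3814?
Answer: 2*I*sqrt(43574) ≈ 417.49*I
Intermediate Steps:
g = 40788 (g = 206*198 = 40788)
m = -215084
sqrt(g + m) = sqrt(40788 - 215084) = sqrt(-174296) = 2*I*sqrt(43574)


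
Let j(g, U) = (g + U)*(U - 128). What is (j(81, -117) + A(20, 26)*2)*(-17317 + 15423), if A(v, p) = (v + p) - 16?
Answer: -16818720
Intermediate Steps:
j(g, U) = (-128 + U)*(U + g) (j(g, U) = (U + g)*(-128 + U) = (-128 + U)*(U + g))
A(v, p) = -16 + p + v (A(v, p) = (p + v) - 16 = -16 + p + v)
(j(81, -117) + A(20, 26)*2)*(-17317 + 15423) = (((-117)² - 128*(-117) - 128*81 - 117*81) + (-16 + 26 + 20)*2)*(-17317 + 15423) = ((13689 + 14976 - 10368 - 9477) + 30*2)*(-1894) = (8820 + 60)*(-1894) = 8880*(-1894) = -16818720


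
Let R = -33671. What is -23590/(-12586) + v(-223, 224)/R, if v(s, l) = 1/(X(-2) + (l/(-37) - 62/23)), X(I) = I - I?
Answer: 422454303259/225392125134 ≈ 1.8743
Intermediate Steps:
X(I) = 0
v(s, l) = 1/(-62/23 - l/37) (v(s, l) = 1/(0 + (l/(-37) - 62/23)) = 1/(0 + (l*(-1/37) - 62*1/23)) = 1/(0 + (-l/37 - 62/23)) = 1/(0 + (-62/23 - l/37)) = 1/(-62/23 - l/37))
-23590/(-12586) + v(-223, 224)/R = -23590/(-12586) - 851/(2294 + 23*224)/(-33671) = -23590*(-1/12586) - 851/(2294 + 5152)*(-1/33671) = 1685/899 - 851/7446*(-1/33671) = 1685/899 + 851/250714266 = 422454303259/225392125134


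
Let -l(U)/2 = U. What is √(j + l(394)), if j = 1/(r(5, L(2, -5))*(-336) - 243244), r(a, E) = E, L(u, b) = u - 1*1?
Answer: I*√11688249691695/121790 ≈ 28.071*I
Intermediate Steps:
l(U) = -2*U
L(u, b) = -1 + u (L(u, b) = u - 1 = -1 + u)
j = -1/243580 (j = 1/((-1 + 2)*(-336) - 243244) = 1/(1*(-336) - 243244) = 1/(-336 - 243244) = 1/(-243580) = -1/243580 ≈ -4.1054e-6)
√(j + l(394)) = √(-1/243580 - 2*394) = √(-1/243580 - 788) = √(-191941041/243580) = I*√11688249691695/121790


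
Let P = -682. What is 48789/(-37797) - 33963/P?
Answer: 416808471/8592518 ≈ 48.508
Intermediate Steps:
48789/(-37797) - 33963/P = 48789/(-37797) - 33963/(-682) = 48789*(-1/37797) - 33963*(-1/682) = -16263/12599 + 33963/682 = 416808471/8592518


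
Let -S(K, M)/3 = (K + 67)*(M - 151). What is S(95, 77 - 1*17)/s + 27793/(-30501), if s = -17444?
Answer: -130982737/38004246 ≈ -3.4465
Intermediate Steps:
S(K, M) = -3*(-151 + M)*(67 + K) (S(K, M) = -3*(K + 67)*(M - 151) = -3*(67 + K)*(-151 + M) = -3*(-151 + M)*(67 + K))
S(95, 77 - 1*17)/s + 27793/(-30501) = (30351 - 201*(77 - 1*17) + 453*95 - 3*95*(77 - 1*17))/(-17444) + 27793/(-30501) = (30351 - 201*(77 - 17) + 43035 - 3*95*(77 - 17))*(-1/17444) + 27793*(-1/30501) = (30351 - 201*60 + 43035 - 3*95*60)*(-1/17444) - 27793/30501 = (30351 - 12060 + 43035 - 17100)*(-1/17444) - 27793/30501 = 44226*(-1/17444) - 27793/30501 = -3159/1246 - 27793/30501 = -130982737/38004246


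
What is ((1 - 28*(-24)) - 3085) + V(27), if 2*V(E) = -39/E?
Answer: -43429/18 ≈ -2412.7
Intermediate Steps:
V(E) = -39/(2*E) (V(E) = (-39/E)/2 = -39/(2*E))
((1 - 28*(-24)) - 3085) + V(27) = ((1 - 28*(-24)) - 3085) - 39/2/27 = ((1 + 672) - 3085) - 39/2*1/27 = (673 - 3085) - 13/18 = -2412 - 13/18 = -43429/18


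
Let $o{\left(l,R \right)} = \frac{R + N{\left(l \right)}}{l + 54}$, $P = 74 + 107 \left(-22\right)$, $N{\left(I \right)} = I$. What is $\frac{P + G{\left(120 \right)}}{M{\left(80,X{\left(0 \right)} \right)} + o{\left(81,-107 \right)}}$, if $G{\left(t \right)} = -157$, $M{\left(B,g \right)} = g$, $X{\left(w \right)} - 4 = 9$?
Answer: $- \frac{328995}{1729} \approx -190.28$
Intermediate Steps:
$P = -2280$ ($P = 74 - 2354 = -2280$)
$X{\left(w \right)} = 13$ ($X{\left(w \right)} = 4 + 9 = 13$)
$o{\left(l,R \right)} = \frac{R + l}{54 + l}$ ($o{\left(l,R \right)} = \frac{R + l}{l + 54} = \frac{R + l}{54 + l}$)
$\frac{P + G{\left(120 \right)}}{M{\left(80,X{\left(0 \right)} \right)} + o{\left(81,-107 \right)}} = \frac{-2280 - 157}{13 + \frac{-107 + 81}{54 + 81}} = - \frac{2437}{13 + \frac{1}{135} \left(-26\right)} = - \frac{2437}{13 - \frac{26}{135}} = - \frac{2437}{\frac{1729}{135}} = \left(-2437\right) \frac{135}{1729} = - \frac{328995}{1729}$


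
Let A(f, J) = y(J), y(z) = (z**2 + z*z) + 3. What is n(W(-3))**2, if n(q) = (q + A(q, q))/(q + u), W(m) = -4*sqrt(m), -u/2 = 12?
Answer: (-2867*I + 248*sqrt(3))/(16*(-11*I + 4*sqrt(3))) ≈ 12.764 - 5.5984*I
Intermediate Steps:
u = -24 (u = -2*12 = -24)
y(z) = 3 + 2*z**2 (y(z) = (z**2 + z**2) + 3 = 2*z**2 + 3 = 3 + 2*z**2)
A(f, J) = 3 + 2*J**2
n(q) = (3 + q + 2*q**2)/(-24 + q) (n(q) = (q + (3 + 2*q**2))/(q - 24) = (3 + q + 2*q**2)/(-24 + q))
n(W(-3))**2 = ((3 - 4*I*sqrt(3) + 2*(-4*I*sqrt(3))**2)/(-24 - 4*I*sqrt(3)))**2 = ((3 - 4*I*sqrt(3) + 2*(-48))/(-24 - 4*I*sqrt(3)))**2 = ((3 - 4*I*sqrt(3) - 96)/(-24 - 4*I*sqrt(3)))**2 = ((-93 - 4*I*sqrt(3))/(-24 - 4*I*sqrt(3)))**2 = (-93 - 4*I*sqrt(3))**2/(-24 - 4*I*sqrt(3))**2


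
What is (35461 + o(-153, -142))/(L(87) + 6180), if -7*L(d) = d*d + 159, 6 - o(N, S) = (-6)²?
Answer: 35431/5076 ≈ 6.9801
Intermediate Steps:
o(N, S) = -30 (o(N, S) = 6 - 1*(-6)² = 6 - 1*36 = 6 - 36 = -30)
L(d) = -159/7 - d²/7 (L(d) = -(d*d + 159)/7 = -(d² + 159)/7 = -(159 + d²)/7 = -159/7 - d²/7)
(35461 + o(-153, -142))/(L(87) + 6180) = (35461 - 30)/((-159/7 - ⅐*87²) + 6180) = 35431/((-159/7 - ⅐*7569) + 6180) = 35431/((-159/7 - 7569/7) + 6180) = 35431/(-1104 + 6180) = 35431/5076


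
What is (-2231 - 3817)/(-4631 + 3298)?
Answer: 6048/1333 ≈ 4.5371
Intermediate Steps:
(-2231 - 3817)/(-4631 + 3298) = -6048/(-1333) = -6048*(-1/1333) = 6048/1333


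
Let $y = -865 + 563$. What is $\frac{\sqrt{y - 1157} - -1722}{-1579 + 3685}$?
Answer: $\frac{287}{351} + \frac{i \sqrt{1459}}{2106} \approx 0.81766 + 0.018137 i$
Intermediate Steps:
$y = -302$
$\frac{\sqrt{y - 1157} - -1722}{-1579 + 3685} = \frac{\sqrt{-302 - 1157} - -1722}{-1579 + 3685} = \frac{\sqrt{-1459} + \left(-47 + 1769\right)}{2106} = \left(i \sqrt{1459} + 1722\right) \frac{1}{2106} = \left(1722 + i \sqrt{1459}\right) \frac{1}{2106} = \frac{287}{351} + \frac{i \sqrt{1459}}{2106}$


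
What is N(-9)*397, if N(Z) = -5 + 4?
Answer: -397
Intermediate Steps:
N(Z) = -1
N(-9)*397 = -1*397 = -397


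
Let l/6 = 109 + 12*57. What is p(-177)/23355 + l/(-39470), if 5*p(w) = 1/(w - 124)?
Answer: -16724028992/138734188425 ≈ -0.12055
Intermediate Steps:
p(w) = 1/(5*(-124 + w)) (p(w) = 1/(5*(w - 124)) = 1/(5*(-124 + w)))
l = 4758 (l = 6*(109 + 12*57) = 6*(109 + 684) = 6*793 = 4758)
p(-177)/23355 + l/(-39470) = (1/(5*(-124 - 177)))/23355 + 4758/(-39470) = ((⅕)/(-301))*(1/23355) + 4758*(-1/39470) = ((⅕)*(-1/301))*(1/23355) - 2379/19735 = -1/1505*1/23355 - 2379/19735 = -1/35149275 - 2379/19735 = -16724028992/138734188425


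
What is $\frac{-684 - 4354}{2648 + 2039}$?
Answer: $- \frac{5038}{4687} \approx -1.0749$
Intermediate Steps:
$\frac{-684 - 4354}{2648 + 2039} = - \frac{5038}{4687}$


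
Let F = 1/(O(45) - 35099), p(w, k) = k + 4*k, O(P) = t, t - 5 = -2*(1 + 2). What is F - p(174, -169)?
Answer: 29659499/35100 ≈ 845.00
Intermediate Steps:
t = -1 (t = 5 - 2*(1 + 2) = 5 - 2*3 = 5 - 6 = -1)
O(P) = -1
p(w, k) = 5*k
F = -1/35100 (F = 1/(-1 - 35099) = 1/(-35100) = -1/35100 ≈ -2.8490e-5)
F - p(174, -169) = -1/35100 - 5*(-169) = -1/35100 - 1*(-845) = -1/35100 + 845 = 29659499/35100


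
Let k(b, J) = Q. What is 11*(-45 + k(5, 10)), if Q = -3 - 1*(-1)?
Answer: -517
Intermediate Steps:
Q = -2 (Q = -3 + 1 = -2)
k(b, J) = -2
11*(-45 + k(5, 10)) = 11*(-45 - 2) = 11*(-47) = -517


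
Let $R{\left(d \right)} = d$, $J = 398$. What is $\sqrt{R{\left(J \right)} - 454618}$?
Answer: $2 i \sqrt{113555} \approx 673.96 i$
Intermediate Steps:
$\sqrt{R{\left(J \right)} - 454618} = \sqrt{398 - 454618} = \sqrt{-454220} = 2 i \sqrt{113555}$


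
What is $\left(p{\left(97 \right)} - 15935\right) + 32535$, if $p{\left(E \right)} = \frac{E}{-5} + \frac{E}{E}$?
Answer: $\frac{82908}{5} \approx 16582.0$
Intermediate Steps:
$p{\left(E \right)} = 1 - \frac{E}{5}$ ($p{\left(E \right)} = E \left(- \frac{1}{5}\right) + 1 = - \frac{E}{5} + 1 = 1 - \frac{E}{5}$)
$\left(p{\left(97 \right)} - 15935\right) + 32535 = \left(\left(1 - \frac{97}{5}\right) - 15935\right) + 32535 = \left(- \frac{92}{5} - 15935\right) + 32535 = - \frac{79767}{5} + 32535 = \frac{82908}{5}$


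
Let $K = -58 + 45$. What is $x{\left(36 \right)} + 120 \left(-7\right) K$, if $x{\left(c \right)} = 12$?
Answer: $10932$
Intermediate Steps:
$K = -13$
$x{\left(36 \right)} + 120 \left(-7\right) K = 12 + 120 \left(-7\right) \left(-13\right) = 12 - -10920 = 12 + 10920 = 10932$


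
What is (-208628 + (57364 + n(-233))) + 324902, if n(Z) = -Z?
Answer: 173871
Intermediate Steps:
(-208628 + (57364 + n(-233))) + 324902 = (-208628 + (57364 - 1*(-233))) + 324902 = (-208628 + (57364 + 233)) + 324902 = (-208628 + 57597) + 324902 = -151031 + 324902 = 173871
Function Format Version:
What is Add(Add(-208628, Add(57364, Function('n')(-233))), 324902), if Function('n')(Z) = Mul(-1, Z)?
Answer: 173871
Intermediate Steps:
Add(Add(-208628, Add(57364, Function('n')(-233))), 324902) = Add(Add(-208628, Add(57364, Mul(-1, -233))), 324902) = Add(Add(-208628, Add(57364, 233)), 324902) = Add(Add(-208628, 57597), 324902) = Add(-151031, 324902) = 173871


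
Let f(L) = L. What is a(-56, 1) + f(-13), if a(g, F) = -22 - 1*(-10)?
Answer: -25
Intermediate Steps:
a(g, F) = -12 (a(g, F) = -22 + 10 = -12)
a(-56, 1) + f(-13) = -12 - 13 = -25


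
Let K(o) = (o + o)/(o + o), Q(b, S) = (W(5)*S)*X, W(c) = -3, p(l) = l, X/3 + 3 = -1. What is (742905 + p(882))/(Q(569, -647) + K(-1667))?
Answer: -743787/23291 ≈ -31.935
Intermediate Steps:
X = -12 (X = -9 + 3*(-1) = -9 - 3 = -12)
Q(b, S) = 36*S (Q(b, S) = -3*S*(-12) = 36*S)
K(o) = 1 (K(o) = (2*o)/((2*o)) = (2*o)*(1/(2*o)) = 1)
(742905 + p(882))/(Q(569, -647) + K(-1667)) = (742905 + 882)/(36*(-647) + 1) = 743787/(-23292 + 1) = 743787/(-23291) = 743787*(-1/23291) = -743787/23291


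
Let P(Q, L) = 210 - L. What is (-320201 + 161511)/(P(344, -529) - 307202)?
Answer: 158690/306463 ≈ 0.51781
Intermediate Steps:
(-320201 + 161511)/(P(344, -529) - 307202) = (-320201 + 161511)/((210 - 1*(-529)) - 307202) = -158690/((210 + 529) - 307202) = -158690/(739 - 307202) = -158690/(-306463) = -158690*(-1/306463) = 158690/306463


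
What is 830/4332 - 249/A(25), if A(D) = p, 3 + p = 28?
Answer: -528959/54150 ≈ -9.7684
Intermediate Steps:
p = 25 (p = -3 + 28 = 25)
A(D) = 25
830/4332 - 249/A(25) = 830/4332 - 249/25 = 830*(1/4332) - 249*1/25 = 415/2166 - 249/25 = -528959/54150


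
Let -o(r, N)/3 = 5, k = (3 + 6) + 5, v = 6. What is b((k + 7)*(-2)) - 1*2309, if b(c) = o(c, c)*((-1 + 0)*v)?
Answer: -2219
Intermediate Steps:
k = 14 (k = 9 + 5 = 14)
o(r, N) = -15 (o(r, N) = -3*5 = -15)
b(c) = 90 (b(c) = -15*(-1 + 0)*6 = -(-15)*6 = -15*(-6) = 90)
b((k + 7)*(-2)) - 1*2309 = 90 - 1*2309 = 90 - 2309 = -2219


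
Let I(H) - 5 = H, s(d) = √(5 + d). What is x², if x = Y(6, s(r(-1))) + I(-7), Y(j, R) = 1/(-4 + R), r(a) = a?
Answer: 25/4 ≈ 6.2500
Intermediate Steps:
I(H) = 5 + H
x = -5/2 (x = 1/(-4 + √(5 - 1)) + (5 - 7) = 1/(-4 + √4) - 2 = 1/(-4 + 2) - 2 = 1/(-2) - 2 = -½ - 2 = -5/2 ≈ -2.5000)
x² = (-5/2)² = 25/4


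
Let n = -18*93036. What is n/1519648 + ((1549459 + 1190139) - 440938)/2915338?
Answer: -86813179959/276892972564 ≈ -0.31353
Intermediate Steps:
n = -1674648
n/1519648 + ((1549459 + 1190139) - 440938)/2915338 = -1674648/1519648 + ((1549459 + 1190139) - 440938)/2915338 = -1674648*1/1519648 + (2739598 - 440938)*(1/2915338) = -209331/189956 + 2298660*(1/2915338) = -209331/189956 + 1149330/1457669 = -86813179959/276892972564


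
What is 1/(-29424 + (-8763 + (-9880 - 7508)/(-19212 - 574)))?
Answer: -9893/377775297 ≈ -2.6188e-5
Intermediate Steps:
1/(-29424 + (-8763 + (-9880 - 7508)/(-19212 - 574))) = 1/(-29424 + (-8763 - 17388/(-19786))) = 1/(-29424 + (-8763 - 17388*(-1/19786))) = 1/(-29424 + (-8763 + 8694/9893)) = 1/(-29424 - 86683665/9893) = 1/(-377775297/9893) = -9893/377775297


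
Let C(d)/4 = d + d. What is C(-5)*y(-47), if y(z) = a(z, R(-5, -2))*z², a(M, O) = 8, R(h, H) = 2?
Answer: -706880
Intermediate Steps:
y(z) = 8*z²
C(d) = 8*d (C(d) = 4*(d + d) = 4*(2*d) = 8*d)
C(-5)*y(-47) = (8*(-5))*(8*(-47)²) = -320*2209 = -40*17672 = -706880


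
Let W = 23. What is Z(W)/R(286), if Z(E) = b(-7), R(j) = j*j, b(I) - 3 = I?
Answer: -1/20449 ≈ -4.8902e-5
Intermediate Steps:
b(I) = 3 + I
R(j) = j**2
Z(E) = -4 (Z(E) = 3 - 7 = -4)
Z(W)/R(286) = -4/(286**2) = -4/81796 = -4*1/81796 = -1/20449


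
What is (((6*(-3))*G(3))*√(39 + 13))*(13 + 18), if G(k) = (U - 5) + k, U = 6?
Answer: -4464*√13 ≈ -16095.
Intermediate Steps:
G(k) = 1 + k (G(k) = (6 - 5) + k = 1 + k)
(((6*(-3))*G(3))*√(39 + 13))*(13 + 18) = (((6*(-3))*(1 + 3))*√(39 + 13))*(13 + 18) = ((-18*4)*√52)*31 = -144*√13*31 = -4464*√13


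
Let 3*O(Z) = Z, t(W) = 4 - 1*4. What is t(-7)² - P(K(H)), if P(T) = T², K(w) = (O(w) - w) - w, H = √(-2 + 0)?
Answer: 50/9 ≈ 5.5556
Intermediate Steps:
t(W) = 0 (t(W) = 4 - 4 = 0)
O(Z) = Z/3
H = I*√2 (H = √(-2) = I*√2 ≈ 1.4142*I)
K(w) = -5*w/3 (K(w) = (w/3 - w) - w = -2*w/3 - w = -5*w/3)
t(-7)² - P(K(H)) = 0² - (-5*I*√2/3)² = 0 - (-5*I*√2/3)² = 0 - 1*(-50/9) = 0 + 50/9 = 50/9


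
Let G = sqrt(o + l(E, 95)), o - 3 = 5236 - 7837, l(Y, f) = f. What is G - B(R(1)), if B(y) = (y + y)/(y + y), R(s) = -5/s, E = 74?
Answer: -1 + I*sqrt(2503) ≈ -1.0 + 50.03*I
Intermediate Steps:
o = -2598 (o = 3 + (5236 - 7837) = 3 - 2601 = -2598)
B(y) = 1 (B(y) = (2*y)/((2*y)) = (2*y)*(1/(2*y)) = 1)
G = I*sqrt(2503) (G = sqrt(-2598 + 95) = sqrt(-2503) = I*sqrt(2503) ≈ 50.03*I)
G - B(R(1)) = I*sqrt(2503) - 1*1 = I*sqrt(2503) - 1 = -1 + I*sqrt(2503)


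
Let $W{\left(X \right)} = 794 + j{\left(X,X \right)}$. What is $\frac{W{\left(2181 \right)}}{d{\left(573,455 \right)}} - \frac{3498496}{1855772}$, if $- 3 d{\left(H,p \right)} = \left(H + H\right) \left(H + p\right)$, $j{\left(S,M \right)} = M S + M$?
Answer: $- \frac{318963443169}{22773570041} \approx -14.006$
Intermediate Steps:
$j{\left(S,M \right)} = M + M S$
$W{\left(X \right)} = 794 + X \left(1 + X\right)$
$d{\left(H,p \right)} = - \frac{2 H \left(H + p\right)}{3}$ ($d{\left(H,p \right)} = - \frac{\left(H + H\right) \left(H + p\right)}{3} = - \frac{2 H \left(H + p\right)}{3}$)
$\frac{W{\left(2181 \right)}}{d{\left(573,455 \right)}} - \frac{3498496}{1855772} = \frac{794 + 2181 \left(1 + 2181\right)}{\left(- \frac{2}{3}\right) 573 \left(573 + 455\right)} - \frac{3498496}{1855772} = \frac{794 + 2181 \cdot 2182}{\left(- \frac{2}{3}\right) 573 \cdot 1028} - \frac{874624}{463943} = \frac{794 + 4758942}{-392696} - \frac{874624}{463943} = 4759736 \left(- \frac{1}{392696}\right) - \frac{874624}{463943} = - \frac{594967}{49087} - \frac{874624}{463943} = - \frac{318963443169}{22773570041}$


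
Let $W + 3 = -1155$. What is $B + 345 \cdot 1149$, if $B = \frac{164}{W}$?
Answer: $\frac{229518413}{579} \approx 3.9641 \cdot 10^{5}$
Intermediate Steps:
$W = -1158$ ($W = -3 - 1155 = -1158$)
$B = - \frac{82}{579}$ ($B = \frac{164}{-1158} = 164 \left(- \frac{1}{1158}\right) = - \frac{82}{579} \approx -0.14162$)
$B + 345 \cdot 1149 = - \frac{82}{579} + 345 \cdot 1149 = - \frac{82}{579} + 396405 = \frac{229518413}{579}$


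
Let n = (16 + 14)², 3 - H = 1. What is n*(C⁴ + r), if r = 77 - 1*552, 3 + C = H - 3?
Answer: -197100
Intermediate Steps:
H = 2 (H = 3 - 1*1 = 3 - 1 = 2)
C = -4 (C = -3 + (2 - 3) = -3 - 1 = -4)
n = 900 (n = 30² = 900)
r = -475 (r = 77 - 552 = -475)
n*(C⁴ + r) = 900*((-4)⁴ - 475) = 900*(256 - 475) = 900*(-219) = -197100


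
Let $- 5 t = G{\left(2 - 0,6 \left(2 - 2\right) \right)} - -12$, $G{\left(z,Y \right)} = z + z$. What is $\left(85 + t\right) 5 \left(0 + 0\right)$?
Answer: $0$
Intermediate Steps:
$G{\left(z,Y \right)} = 2 z$
$t = - \frac{16}{5}$ ($t = - \frac{2 \left(2 - 0\right) - -12}{5} = - \frac{2 \left(2 + 0\right) + 12}{5} = - \frac{2 \cdot 2 + 12}{5} = - \frac{4 + 12}{5} = \left(- \frac{1}{5}\right) 16 = - \frac{16}{5} \approx -3.2$)
$\left(85 + t\right) 5 \left(0 + 0\right) = \left(85 - \frac{16}{5}\right) 5 \left(0 + 0\right) = \frac{409 \cdot 5 \cdot 0}{5} = \frac{409}{5} \cdot 0 = 0$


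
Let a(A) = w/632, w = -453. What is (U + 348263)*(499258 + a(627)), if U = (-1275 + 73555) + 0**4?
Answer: 132694186377429/632 ≈ 2.0996e+11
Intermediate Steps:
U = 72280 (U = 72280 + 0 = 72280)
a(A) = -453/632
(U + 348263)*(499258 + a(627)) = (72280 + 348263)*(499258 - 453/632) = 420543*(315530603/632) = 132694186377429/632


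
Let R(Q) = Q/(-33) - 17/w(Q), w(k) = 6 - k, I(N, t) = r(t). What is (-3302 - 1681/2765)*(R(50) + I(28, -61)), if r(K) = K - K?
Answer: 1360624939/364980 ≈ 3727.9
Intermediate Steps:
r(K) = 0
I(N, t) = 0
R(Q) = -17/(6 - Q) - Q/33 (R(Q) = Q/(-33) - 17/(6 - Q) = Q*(-1/33) - 17/(6 - Q) = -Q/33 - 17/(6 - Q) = -17/(6 - Q) - Q/33)
(-3302 - 1681/2765)*(R(50) + I(28, -61)) = (-3302 - 1681/2765)*((561 - 1*50*(-6 + 50))/(33*(-6 + 50)) + 0) = (-3302 - 1681*1/2765)*((1/33)*(561 - 1*50*44)/44 + 0) = (-3302 - 1681/2765)*((1/33)*(1/44)*(561 - 2200) + 0) = -9131711*((1/33)*(1/44)*(-1639) + 0)/2765 = -9131711*(-149/132 + 0)/2765 = -9131711/2765*(-149/132) = 1360624939/364980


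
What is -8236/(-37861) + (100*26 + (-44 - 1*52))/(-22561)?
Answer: 91008452/854182021 ≈ 0.10654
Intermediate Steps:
-8236/(-37861) + (100*26 + (-44 - 1*52))/(-22561) = -8236*(-1/37861) + (2600 + (-44 - 52))*(-1/22561) = 8236/37861 + (2600 - 96)*(-1/22561) = 8236/37861 + 2504*(-1/22561) = 8236/37861 - 2504/22561 = 91008452/854182021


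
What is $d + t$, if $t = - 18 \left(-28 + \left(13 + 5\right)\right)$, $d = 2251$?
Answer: $2431$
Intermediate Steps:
$t = 180$ ($t = - 18 \left(-28 + 18\right) = \left(-18\right) \left(-10\right) = 180$)
$d + t = 2251 + 180 = 2431$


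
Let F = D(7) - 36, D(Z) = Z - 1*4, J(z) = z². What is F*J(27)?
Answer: -24057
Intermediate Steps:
D(Z) = -4 + Z (D(Z) = Z - 4 = -4 + Z)
F = -33 (F = (-4 + 7) - 36 = 3 - 36 = -33)
F*J(27) = -33*27² = -33*729 = -24057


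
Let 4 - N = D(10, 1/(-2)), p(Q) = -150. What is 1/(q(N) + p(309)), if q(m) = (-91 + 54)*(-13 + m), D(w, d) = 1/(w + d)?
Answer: 19/3551 ≈ 0.0053506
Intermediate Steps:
D(w, d) = 1/(d + w)
N = 74/19 (N = 4 - 1/(1/(-2) + 10) = 4 - 1/(-½ + 10) = 4 - 1/19/2 = 4 - 1*2/19 = 4 - 2/19 = 74/19 ≈ 3.8947)
q(m) = 481 - 37*m (q(m) = -37*(-13 + m) = 481 - 37*m)
1/(q(N) + p(309)) = 1/((481 - 37*74/19) - 150) = 1/((481 - 2738/19) - 150) = 1/(6401/19 - 150) = 1/(3551/19) = 19/3551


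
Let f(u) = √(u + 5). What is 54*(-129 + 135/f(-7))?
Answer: -6966 - 3645*I*√2 ≈ -6966.0 - 5154.8*I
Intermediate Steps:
f(u) = √(5 + u)
54*(-129 + 135/f(-7)) = 54*(-129 + 135/(√(5 - 7))) = 54*(-129 + 135/(√(-2))) = 54*(-129 + 135/((I*√2))) = 54*(-129 + 135*(-I*√2/2)) = 54*(-129 - 135*I*√2/2) = -6966 - 3645*I*√2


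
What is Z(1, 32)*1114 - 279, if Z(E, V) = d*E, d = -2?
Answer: -2507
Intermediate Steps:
Z(E, V) = -2*E
Z(1, 32)*1114 - 279 = -2*1*1114 - 279 = -2*1114 - 279 = -2228 - 279 = -2507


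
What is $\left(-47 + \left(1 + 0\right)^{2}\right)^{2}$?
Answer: $2116$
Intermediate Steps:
$\left(-47 + \left(1 + 0\right)^{2}\right)^{2} = \left(-47 + 1^{2}\right)^{2} = \left(-47 + 1\right)^{2} = \left(-46\right)^{2} = 2116$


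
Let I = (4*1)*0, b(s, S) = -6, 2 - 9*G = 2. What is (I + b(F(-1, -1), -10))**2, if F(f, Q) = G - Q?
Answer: 36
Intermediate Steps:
G = 0 (G = 2/9 - 1/9*2 = 2/9 - 2/9 = 0)
F(f, Q) = -Q (F(f, Q) = 0 - Q = -Q)
I = 0 (I = 4*0 = 0)
(I + b(F(-1, -1), -10))**2 = (0 - 6)**2 = (-6)**2 = 36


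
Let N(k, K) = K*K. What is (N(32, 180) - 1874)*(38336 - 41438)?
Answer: -94691652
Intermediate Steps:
N(k, K) = K²
(N(32, 180) - 1874)*(38336 - 41438) = (180² - 1874)*(38336 - 41438) = (32400 - 1874)*(-3102) = 30526*(-3102) = -94691652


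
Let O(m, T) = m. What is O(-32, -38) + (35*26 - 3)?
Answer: 875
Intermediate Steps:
O(-32, -38) + (35*26 - 3) = -32 + (35*26 - 3) = -32 + (910 - 3) = -32 + 907 = 875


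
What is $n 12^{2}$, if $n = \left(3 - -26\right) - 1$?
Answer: $4032$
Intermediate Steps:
$n = 28$ ($n = \left(3 + 26\right) - 1 = 29 - 1 = 28$)
$n 12^{2} = 28 \cdot 12^{2} = 28 \cdot 144 = 4032$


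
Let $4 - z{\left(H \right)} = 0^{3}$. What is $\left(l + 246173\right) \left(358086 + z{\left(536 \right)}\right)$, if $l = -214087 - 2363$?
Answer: $10643509070$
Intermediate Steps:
$l = -216450$
$z{\left(H \right)} = 4$ ($z{\left(H \right)} = 4 - 0^{3} = 4 - 0 = 4 + 0 = 4$)
$\left(l + 246173\right) \left(358086 + z{\left(536 \right)}\right) = \left(-216450 + 246173\right) \left(358086 + 4\right) = 29723 \cdot 358090 = 10643509070$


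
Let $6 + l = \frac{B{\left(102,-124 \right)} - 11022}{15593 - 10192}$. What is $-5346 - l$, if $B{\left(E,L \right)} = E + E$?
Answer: $- \frac{28830522}{5401} \approx -5338.0$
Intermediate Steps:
$B{\left(E,L \right)} = 2 E$
$l = - \frac{43224}{5401}$ ($l = -6 + \frac{2 \cdot 102 - 11022}{15593 - 10192} = -6 + \frac{204 - 11022}{5401} = -6 - \frac{10818}{5401} = - \frac{43224}{5401} \approx -8.003$)
$-5346 - l = -5346 - - \frac{43224}{5401} = -5346 + \frac{43224}{5401} = - \frac{28830522}{5401}$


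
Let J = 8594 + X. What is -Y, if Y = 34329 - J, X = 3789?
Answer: -21946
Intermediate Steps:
J = 12383 (J = 8594 + 3789 = 12383)
Y = 21946 (Y = 34329 - 1*12383 = 34329 - 12383 = 21946)
-Y = -1*21946 = -21946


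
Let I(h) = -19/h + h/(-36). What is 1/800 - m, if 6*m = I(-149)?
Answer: -2284477/3218400 ≈ -0.70982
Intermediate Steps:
I(h) = -19/h - h/36 (I(h) = -19/h + h*(-1/36) = -19/h - h/36)
m = 22885/32184 (m = (-19/(-149) - 1/36*(-149))/6 = (-19*(-1/149) + 149/36)/6 = (19/149 + 149/36)/6 = (⅙)*(22885/5364) = 22885/32184 ≈ 0.71107)
1/800 - m = 1/800 - 1*22885/32184 = 1/800 - 22885/32184 = -2284477/3218400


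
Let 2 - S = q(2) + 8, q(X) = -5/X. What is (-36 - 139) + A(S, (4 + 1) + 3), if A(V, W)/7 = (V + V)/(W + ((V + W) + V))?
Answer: -1624/9 ≈ -180.44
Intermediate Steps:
S = -7/2 (S = 2 - (-5/2 + 8) = 2 - 1*11/2 = 2 - 11/2 = -7/2 ≈ -3.5000)
A(V, W) = 14*V/(2*V + 2*W) (A(V, W) = 7*((V + V)/(W + ((V + W) + V))) = 7*((2*V)/(W + (W + 2*V))) = 7*((2*V)/(2*V + 2*W)) = 7*(2*V/(2*V + 2*W)) = 14*V/(2*V + 2*W))
(-36 - 139) + A(S, (4 + 1) + 3) = (-36 - 139) + 7*(-7/2)/(-7/2 + ((4 + 1) + 3)) = -175 + 7*(-7/2)/(-7/2 + (5 + 3)) = -175 + 7*(-7/2)/(-7/2 + 8) = -175 + 7*(-7/2)/(9/2) = -175 + 7*(-7/2)*(2/9) = -175 - 49/9 = -1624/9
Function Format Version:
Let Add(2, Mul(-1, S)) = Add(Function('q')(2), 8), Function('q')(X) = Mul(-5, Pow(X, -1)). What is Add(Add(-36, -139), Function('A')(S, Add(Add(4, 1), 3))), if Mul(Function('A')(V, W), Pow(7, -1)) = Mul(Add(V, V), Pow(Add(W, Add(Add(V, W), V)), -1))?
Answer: Rational(-1624, 9) ≈ -180.44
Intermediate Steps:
S = Rational(-7, 2) (S = Add(2, Mul(-1, Add(Mul(-5, Pow(2, -1)), 8))) = Add(2, Mul(-1, Add(Mul(-5, Rational(1, 2)), 8))) = Add(2, Mul(-1, Add(Rational(-5, 2), 8))) = Add(2, Mul(-1, Rational(11, 2))) = Add(2, Rational(-11, 2)) = Rational(-7, 2) ≈ -3.5000)
Function('A')(V, W) = Mul(14, V, Pow(Add(Mul(2, V), Mul(2, W)), -1)) (Function('A')(V, W) = Mul(7, Mul(Add(V, V), Pow(Add(W, Add(Add(V, W), V)), -1))) = Mul(7, Mul(Mul(2, V), Pow(Add(W, Add(W, Mul(2, V))), -1))) = Mul(7, Mul(Mul(2, V), Pow(Add(Mul(2, V), Mul(2, W)), -1))) = Mul(7, Mul(2, V, Pow(Add(Mul(2, V), Mul(2, W)), -1))) = Mul(14, V, Pow(Add(Mul(2, V), Mul(2, W)), -1)))
Add(Add(-36, -139), Function('A')(S, Add(Add(4, 1), 3))) = Add(Add(-36, -139), Mul(7, Rational(-7, 2), Pow(Add(Rational(-7, 2), Add(Add(4, 1), 3)), -1))) = Add(-175, Mul(7, Rational(-7, 2), Pow(Add(Rational(-7, 2), Add(5, 3)), -1))) = Add(-175, Mul(7, Rational(-7, 2), Pow(Add(Rational(-7, 2), 8), -1))) = Add(-175, Mul(7, Rational(-7, 2), Pow(Rational(9, 2), -1))) = Add(-175, Mul(7, Rational(-7, 2), Rational(2, 9))) = Add(-175, Rational(-49, 9)) = Rational(-1624, 9)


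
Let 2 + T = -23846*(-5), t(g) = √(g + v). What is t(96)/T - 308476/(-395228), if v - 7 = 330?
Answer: 77119/98807 + √433/119228 ≈ 0.78068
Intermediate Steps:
v = 337 (v = 7 + 330 = 337)
t(g) = √(337 + g) (t(g) = √(g + 337) = √(337 + g))
T = 119228 (T = -2 - 23846*(-5) = -2 + 119230 = 119228)
t(96)/T - 308476/(-395228) = √(337 + 96)/119228 - 308476/(-395228) = √433*(1/119228) - 308476*(-1/395228) = √433/119228 + 77119/98807 = 77119/98807 + √433/119228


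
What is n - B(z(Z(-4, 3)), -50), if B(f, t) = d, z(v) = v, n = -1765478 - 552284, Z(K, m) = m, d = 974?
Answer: -2318736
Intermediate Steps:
n = -2317762
B(f, t) = 974
n - B(z(Z(-4, 3)), -50) = -2317762 - 1*974 = -2317762 - 974 = -2318736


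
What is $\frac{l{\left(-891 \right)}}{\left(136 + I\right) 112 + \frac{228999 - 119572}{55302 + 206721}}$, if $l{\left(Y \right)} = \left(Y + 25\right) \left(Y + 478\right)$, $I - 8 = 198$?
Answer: $\frac{93714622134}{10036638419} \approx 9.3372$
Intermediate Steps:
$I = 206$ ($I = 8 + 198 = 206$)
$l{\left(Y \right)} = \left(25 + Y\right) \left(478 + Y\right)$
$\frac{l{\left(-891 \right)}}{\left(136 + I\right) 112 + \frac{228999 - 119572}{55302 + 206721}} = \frac{11950 + \left(-891\right)^{2} + 503 \left(-891\right)}{\left(136 + 206\right) 112 + \frac{228999 - 119572}{55302 + 206721}} = \frac{11950 + 793881 - 448173}{342 \cdot 112 + \frac{109427}{262023}} = \frac{357658}{38304 + 109427 \cdot \frac{1}{262023}} = \frac{357658}{38304 + \frac{109427}{262023}} = \frac{357658}{\frac{10036638419}{262023}} = 357658 \cdot \frac{262023}{10036638419} = \frac{93714622134}{10036638419}$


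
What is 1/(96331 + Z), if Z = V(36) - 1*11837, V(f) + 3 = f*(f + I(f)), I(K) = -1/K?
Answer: 1/85786 ≈ 1.1657e-5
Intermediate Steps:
V(f) = -3 + f*(f - 1/f)
Z = -10545 (Z = (-4 + 36²) - 1*11837 = (-4 + 1296) - 11837 = 1292 - 11837 = -10545)
1/(96331 + Z) = 1/(96331 - 10545) = 1/85786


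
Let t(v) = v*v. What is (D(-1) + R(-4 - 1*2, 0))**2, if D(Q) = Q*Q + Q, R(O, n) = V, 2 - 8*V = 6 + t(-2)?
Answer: 1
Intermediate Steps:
t(v) = v**2
V = -1 (V = 1/4 - (6 + (-2)**2)/8 = 1/4 - (6 + 4)/8 = 1/4 - 1/8*10 = 1/4 - 5/4 = -1)
R(O, n) = -1
D(Q) = Q + Q**2 (D(Q) = Q**2 + Q = Q + Q**2)
(D(-1) + R(-4 - 1*2, 0))**2 = (-(1 - 1) - 1)**2 = (-1*0 - 1)**2 = (0 - 1)**2 = (-1)**2 = 1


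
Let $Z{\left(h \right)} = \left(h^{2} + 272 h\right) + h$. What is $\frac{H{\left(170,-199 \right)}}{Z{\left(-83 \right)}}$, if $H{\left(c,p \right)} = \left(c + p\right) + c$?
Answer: $- \frac{141}{15770} \approx -0.008941$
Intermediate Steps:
$Z{\left(h \right)} = h^{2} + 273 h$
$H{\left(c,p \right)} = p + 2 c$
$\frac{H{\left(170,-199 \right)}}{Z{\left(-83 \right)}} = \frac{-199 + 2 \cdot 170}{\left(-83\right) \left(273 - 83\right)} = \frac{-199 + 340}{\left(-83\right) 190} = \frac{141}{-15770} = 141 \left(- \frac{1}{15770}\right) = - \frac{141}{15770}$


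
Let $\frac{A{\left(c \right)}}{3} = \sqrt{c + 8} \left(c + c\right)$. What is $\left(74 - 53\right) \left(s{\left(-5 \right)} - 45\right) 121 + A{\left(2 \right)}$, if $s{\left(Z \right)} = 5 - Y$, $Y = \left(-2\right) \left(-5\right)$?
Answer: $-127050 + 12 \sqrt{10} \approx -1.2701 \cdot 10^{5}$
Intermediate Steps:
$Y = 10$
$s{\left(Z \right)} = -5$ ($s{\left(Z \right)} = 5 - 10 = -5$)
$A{\left(c \right)} = 6 c \sqrt{8 + c}$ ($A{\left(c \right)} = 3 \sqrt{c + 8} \left(c + c\right) = 3 \sqrt{8 + c} 2 c = 3 \cdot 2 c \sqrt{8 + c} = 6 c \sqrt{8 + c}$)
$\left(74 - 53\right) \left(s{\left(-5 \right)} - 45\right) 121 + A{\left(2 \right)} = \left(74 - 53\right) \left(-5 - 45\right) 121 + 6 \cdot 2 \sqrt{8 + 2} = 21 \left(-50\right) 121 + 6 \cdot 2 \sqrt{10} = \left(-1050\right) 121 + 12 \sqrt{10} = -127050 + 12 \sqrt{10}$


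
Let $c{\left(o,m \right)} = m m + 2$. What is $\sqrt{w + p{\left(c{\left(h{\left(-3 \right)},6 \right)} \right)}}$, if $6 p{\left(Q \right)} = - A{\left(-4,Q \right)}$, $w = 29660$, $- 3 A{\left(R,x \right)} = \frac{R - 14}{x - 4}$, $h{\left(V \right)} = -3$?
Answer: $\frac{\sqrt{34286926}}{34} \approx 172.22$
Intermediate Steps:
$A{\left(R,x \right)} = - \frac{-14 + R}{3 \left(-4 + x\right)}$ ($A{\left(R,x \right)} = - \frac{\left(R - 14\right) \frac{1}{x - 4}}{3} = - \frac{\left(-14 + R\right) \frac{1}{-4 + x}}{3} = - \frac{\frac{1}{-4 + x} \left(-14 + R\right)}{3} = - \frac{-14 + R}{3 \left(-4 + x\right)}$)
$c{\left(o,m \right)} = 2 + m^{2}$ ($c{\left(o,m \right)} = m^{2} + 2 = 2 + m^{2}$)
$p{\left(Q \right)} = - \frac{1}{-4 + Q}$ ($p{\left(Q \right)} = \frac{\left(-1\right) \frac{14 - -4}{3 \left(-4 + Q\right)}}{6} = \frac{\left(-1\right) \frac{14 + 4}{3 \left(-4 + Q\right)}}{6} = \frac{\left(-1\right) \frac{1}{3} \frac{1}{-4 + Q} 18}{6} = \frac{\left(-1\right) \frac{6}{-4 + Q}}{6} = \frac{\left(-6\right) \frac{1}{-4 + Q}}{6} = - \frac{1}{-4 + Q}$)
$\sqrt{w + p{\left(c{\left(h{\left(-3 \right)},6 \right)} \right)}} = \sqrt{29660 - \frac{1}{-4 + \left(2 + 6^{2}\right)}} = \sqrt{29660 - \frac{1}{-4 + \left(2 + 36\right)}} = \sqrt{29660 - \frac{1}{-4 + 38}} = \sqrt{29660 - \frac{1}{34}} = \sqrt{\frac{1008439}{34}} = \frac{\sqrt{34286926}}{34}$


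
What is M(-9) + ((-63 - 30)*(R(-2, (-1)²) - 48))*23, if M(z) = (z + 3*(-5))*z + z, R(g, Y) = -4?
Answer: 111435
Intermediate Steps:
M(z) = z + z*(-15 + z) (M(z) = (z - 15)*z + z = (-15 + z)*z + z = z*(-15 + z) + z = z + z*(-15 + z))
M(-9) + ((-63 - 30)*(R(-2, (-1)²) - 48))*23 = -9*(-14 - 9) + ((-63 - 30)*(-4 - 48))*23 = -9*(-23) - 93*(-52)*23 = 207 + 4836*23 = 207 + 111228 = 111435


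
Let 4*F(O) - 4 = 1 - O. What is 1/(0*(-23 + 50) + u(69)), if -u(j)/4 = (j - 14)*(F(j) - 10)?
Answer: 1/5720 ≈ 0.00017483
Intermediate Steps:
F(O) = 5/4 - O/4 (F(O) = 1 + (1 - O)/4 = 1 + (1/4 - O/4) = 5/4 - O/4)
u(j) = -4*(-14 + j)*(-35/4 - j/4) (u(j) = -4*(j - 14)*((5/4 - j/4) - 10) = -4*(-14 + j)*(-35/4 - j/4))
1/(0*(-23 + 50) + u(69)) = 1/(0*(-23 + 50) + (-490 + 69**2 + 21*69)) = 1/(0*27 + (-490 + 4761 + 1449)) = 1/(0 + 5720) = 1/5720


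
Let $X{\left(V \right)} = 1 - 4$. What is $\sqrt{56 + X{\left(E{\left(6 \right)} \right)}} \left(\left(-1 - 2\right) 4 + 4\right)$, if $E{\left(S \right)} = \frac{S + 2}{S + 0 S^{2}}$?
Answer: $- 8 \sqrt{53} \approx -58.241$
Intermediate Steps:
$E{\left(S \right)} = \frac{2 + S}{S}$ ($E{\left(S \right)} = \frac{2 + S}{S + 0} = \frac{2 + S}{S}$)
$X{\left(V \right)} = -3$ ($X{\left(V \right)} = 1 - 4 = -3$)
$\sqrt{56 + X{\left(E{\left(6 \right)} \right)}} \left(\left(-1 - 2\right) 4 + 4\right) = \sqrt{56 - 3} \left(\left(-1 - 2\right) 4 + 4\right) = \sqrt{53} \left(\left(-3\right) 4 + 4\right) = \sqrt{53} \left(-12 + 4\right) = \sqrt{53} \left(-8\right) = - 8 \sqrt{53}$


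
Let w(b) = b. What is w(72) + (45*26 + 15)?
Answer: 1257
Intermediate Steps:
w(72) + (45*26 + 15) = 72 + (45*26 + 15) = 72 + (1170 + 15) = 72 + 1185 = 1257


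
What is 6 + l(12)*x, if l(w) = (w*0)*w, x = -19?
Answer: 6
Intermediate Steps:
l(w) = 0 (l(w) = 0*w = 0)
6 + l(12)*x = 6 + 0*(-19) = 6 + 0 = 6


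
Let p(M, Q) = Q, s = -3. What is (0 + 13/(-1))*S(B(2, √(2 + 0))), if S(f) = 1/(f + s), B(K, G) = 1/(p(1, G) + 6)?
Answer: 1248/271 - 13*√2/271 ≈ 4.5373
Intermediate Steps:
B(K, G) = 1/(6 + G) (B(K, G) = 1/(G + 6) = 1/(6 + G))
S(f) = 1/(-3 + f) (S(f) = 1/(f - 3) = 1/(-3 + f))
(0 + 13/(-1))*S(B(2, √(2 + 0))) = (0 + 13/(-1))/(-3 + 1/(6 + √(2 + 0))) = (0 + 13*(-1))/(-3 + 1/(6 + √2)) = (0 - 13)/(-3 + 1/(6 + √2)) = -13/(-3 + 1/(6 + √2))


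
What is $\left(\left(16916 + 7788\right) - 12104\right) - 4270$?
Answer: $8330$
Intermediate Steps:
$\left(\left(16916 + 7788\right) - 12104\right) - 4270 = \left(24704 - 12104\right) - 4270 = 12600 - 4270 = 8330$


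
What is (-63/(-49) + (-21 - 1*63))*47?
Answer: -27213/7 ≈ -3887.6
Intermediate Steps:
(-63/(-49) + (-21 - 1*63))*47 = (-63*(-1/49) + (-21 - 63))*47 = (9/7 - 84)*47 = -579/7*47 = -27213/7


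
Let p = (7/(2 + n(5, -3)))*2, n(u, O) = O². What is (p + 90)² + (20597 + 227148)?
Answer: 30985161/121 ≈ 2.5608e+5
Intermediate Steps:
p = 14/11 (p = (7/(2 + (-3)²))*2 = (7/(2 + 9))*2 = (7/11)*2 = 14/11 ≈ 1.2727)
(p + 90)² + (20597 + 227148) = (14/11 + 90)² + (20597 + 227148) = (1004/11)² + 247745 = 1008016/121 + 247745 = 30985161/121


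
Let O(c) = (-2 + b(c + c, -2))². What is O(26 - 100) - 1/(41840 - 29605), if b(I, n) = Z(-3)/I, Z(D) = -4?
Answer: 65198946/16749715 ≈ 3.8925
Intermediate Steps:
b(I, n) = -4/I
O(c) = (-2 - 2/c)² (O(c) = (-2 - 4/(c + c))² = (-2 - 4*1/(2*c))² = (-2 - 2/c)²)
O(26 - 100) - 1/(41840 - 29605) = 4*(1 + (26 - 100))²/(26 - 100)² - 1/(41840 - 29605) = 4*(1 - 74)²/(-74)² - 1/12235 = 4*(1/5476)*(-73)² - 1*1/12235 = 4*(1/5476)*5329 - 1/12235 = 5329/1369 - 1/12235 = 65198946/16749715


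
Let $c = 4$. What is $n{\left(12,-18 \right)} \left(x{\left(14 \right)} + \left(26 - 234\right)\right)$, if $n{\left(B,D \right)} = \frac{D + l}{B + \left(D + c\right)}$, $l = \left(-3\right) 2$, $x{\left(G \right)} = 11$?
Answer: $-2364$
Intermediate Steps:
$l = -6$
$n{\left(B,D \right)} = \frac{-6 + D}{4 + B + D}$ ($n{\left(B,D \right)} = \frac{D - 6}{B + \left(D + 4\right)} = \frac{-6 + D}{B + \left(4 + D\right)} = \frac{-6 + D}{4 + B + D}$)
$n{\left(12,-18 \right)} \left(x{\left(14 \right)} + \left(26 - 234\right)\right) = \frac{-6 - 18}{4 + 12 - 18} \left(11 + \left(26 - 234\right)\right) = \frac{1}{-2} \left(-24\right) \left(11 + \left(26 - 234\right)\right) = \left(- \frac{1}{2}\right) \left(-24\right) \left(11 - 208\right) = 12 \left(-197\right) = -2364$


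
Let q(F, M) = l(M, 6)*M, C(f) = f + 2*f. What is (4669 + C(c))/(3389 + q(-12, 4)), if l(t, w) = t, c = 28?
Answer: 4753/3405 ≈ 1.3959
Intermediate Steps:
C(f) = 3*f
q(F, M) = M² (q(F, M) = M*M = M²)
(4669 + C(c))/(3389 + q(-12, 4)) = (4669 + 3*28)/(3389 + 4²) = (4669 + 84)/(3389 + 16) = 4753/3405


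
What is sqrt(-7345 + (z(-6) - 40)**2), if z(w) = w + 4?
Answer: I*sqrt(5581) ≈ 74.706*I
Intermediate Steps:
z(w) = 4 + w
sqrt(-7345 + (z(-6) - 40)**2) = sqrt(-7345 + ((4 - 6) - 40)**2) = sqrt(-7345 + (-2 - 40)**2) = sqrt(-7345 + (-42)**2) = sqrt(-7345 + 1764) = sqrt(-5581) = I*sqrt(5581)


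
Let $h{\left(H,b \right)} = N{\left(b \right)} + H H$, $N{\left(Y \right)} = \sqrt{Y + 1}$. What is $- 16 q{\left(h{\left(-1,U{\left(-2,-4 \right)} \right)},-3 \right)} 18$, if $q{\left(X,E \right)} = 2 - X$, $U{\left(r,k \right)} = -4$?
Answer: $-288 + 288 i \sqrt{3} \approx -288.0 + 498.83 i$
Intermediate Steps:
$N{\left(Y \right)} = \sqrt{1 + Y}$
$h{\left(H,b \right)} = H^{2} + \sqrt{1 + b}$ ($h{\left(H,b \right)} = \sqrt{1 + b} + H H = \sqrt{1 + b} + H^{2} = H^{2} + \sqrt{1 + b}$)
$- 16 q{\left(h{\left(-1,U{\left(-2,-4 \right)} \right)},-3 \right)} 18 = - 16 \left(2 - \left(\left(-1\right)^{2} + \sqrt{1 - 4}\right)\right) 18 = - 16 \left(2 - \left(1 + \sqrt{-3}\right)\right) 18 = - 16 \left(2 - \left(1 + i \sqrt{3}\right)\right) 18 = - 16 \left(1 - i \sqrt{3}\right) 18 = \left(-16 + 16 i \sqrt{3}\right) 18 = -288 + 288 i \sqrt{3}$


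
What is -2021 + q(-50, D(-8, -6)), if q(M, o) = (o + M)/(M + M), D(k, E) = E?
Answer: -50511/25 ≈ -2020.4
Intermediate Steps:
q(M, o) = (M + o)/(2*M) (q(M, o) = (M + o)/((2*M)) = (M + o)*(1/(2*M)) = (M + o)/(2*M))
-2021 + q(-50, D(-8, -6)) = -2021 + (½)*(-50 - 6)/(-50) = -2021 + (½)*(-1/50)*(-56) = -2021 + 14/25 = -50511/25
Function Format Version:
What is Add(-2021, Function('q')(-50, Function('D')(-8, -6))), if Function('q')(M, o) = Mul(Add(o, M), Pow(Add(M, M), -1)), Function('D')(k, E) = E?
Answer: Rational(-50511, 25) ≈ -2020.4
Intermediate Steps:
Function('q')(M, o) = Mul(Rational(1, 2), Pow(M, -1), Add(M, o)) (Function('q')(M, o) = Mul(Add(M, o), Pow(Mul(2, M), -1)) = Mul(Add(M, o), Mul(Rational(1, 2), Pow(M, -1))) = Mul(Rational(1, 2), Pow(M, -1), Add(M, o)))
Add(-2021, Function('q')(-50, Function('D')(-8, -6))) = Add(-2021, Mul(Rational(1, 2), Pow(-50, -1), Add(-50, -6))) = Add(-2021, Mul(Rational(1, 2), Rational(-1, 50), -56)) = Add(-2021, Rational(14, 25)) = Rational(-50511, 25)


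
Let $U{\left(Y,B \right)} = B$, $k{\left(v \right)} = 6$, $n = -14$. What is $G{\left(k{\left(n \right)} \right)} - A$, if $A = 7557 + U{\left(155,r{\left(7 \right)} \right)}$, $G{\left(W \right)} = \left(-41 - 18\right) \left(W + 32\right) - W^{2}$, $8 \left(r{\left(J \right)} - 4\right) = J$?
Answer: $- \frac{78719}{8} \approx -9839.9$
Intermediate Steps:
$r{\left(J \right)} = 4 + \frac{J}{8}$
$G{\left(W \right)} = -1888 - W^{2} - 59 W$ ($G{\left(W \right)} = - 59 \left(32 + W\right) - W^{2} = \left(-1888 - 59 W\right) - W^{2} = -1888 - W^{2} - 59 W$)
$A = \frac{60495}{8}$ ($A = 7557 + \left(4 + \frac{1}{8} \cdot 7\right) = 7557 + \left(4 + \frac{7}{8}\right) = 7557 + \frac{39}{8} = \frac{60495}{8} \approx 7561.9$)
$G{\left(k{\left(n \right)} \right)} - A = \left(-1888 - 6^{2} - 354\right) - \frac{60495}{8} = \left(-1888 - 36 - 354\right) - \frac{60495}{8} = -2278 - \frac{60495}{8} = - \frac{78719}{8}$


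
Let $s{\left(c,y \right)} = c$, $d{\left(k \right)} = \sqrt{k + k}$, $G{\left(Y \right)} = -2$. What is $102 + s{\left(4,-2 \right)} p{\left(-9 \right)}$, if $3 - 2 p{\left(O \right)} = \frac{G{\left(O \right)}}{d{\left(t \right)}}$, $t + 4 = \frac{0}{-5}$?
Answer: $108 - i \sqrt{2} \approx 108.0 - 1.4142 i$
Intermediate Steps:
$t = -4$ ($t = -4 + \frac{0}{-5} = -4 + 0 \left(- \frac{1}{5}\right) = -4 + 0 = -4$)
$d{\left(k \right)} = \sqrt{2} \sqrt{k}$ ($d{\left(k \right)} = \sqrt{2 k} = \sqrt{2} \sqrt{k}$)
$p{\left(O \right)} = \frac{3}{2} - \frac{i \sqrt{2}}{4}$ ($p{\left(O \right)} = \frac{3}{2} - \frac{\left(-2\right) \frac{1}{\sqrt{2} \sqrt{-4}}}{2} = \frac{3}{2} - \frac{\left(-2\right) \frac{1}{\sqrt{2} \cdot 2 i}}{2} = \frac{3}{2} - \frac{\left(-2\right) \frac{1}{2 i \sqrt{2}}}{2} = \frac{3}{2} - \frac{\left(-2\right) \left(- \frac{i \sqrt{2}}{4}\right)}{2} = \frac{3}{2} - \frac{\frac{1}{2} i \sqrt{2}}{2} = \frac{3}{2} - \frac{i \sqrt{2}}{4}$)
$102 + s{\left(4,-2 \right)} p{\left(-9 \right)} = 102 + 4 \left(\frac{3}{2} - \frac{i \sqrt{2}}{4}\right) = 102 + \left(6 - i \sqrt{2}\right) = 108 - i \sqrt{2}$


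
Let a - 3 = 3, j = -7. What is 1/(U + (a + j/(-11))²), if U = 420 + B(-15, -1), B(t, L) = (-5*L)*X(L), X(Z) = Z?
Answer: 121/55544 ≈ 0.0021785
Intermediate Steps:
a = 6 (a = 3 + 3 = 6)
B(t, L) = -5*L² (B(t, L) = (-5*L)*L = -5*L²)
U = 415 (U = 420 - 5*(-1)² = 420 - 5*1 = 420 - 5 = 415)
1/(U + (a + j/(-11))²) = 1/(415 + (6 - 7/(-11))²) = 1/(415 + (6 - 7*(-1/11))²) = 1/(415 + (6 + 7/11)²) = 1/(415 + (73/11)²) = 1/(415 + 5329/121) = 1/(55544/121) = 121/55544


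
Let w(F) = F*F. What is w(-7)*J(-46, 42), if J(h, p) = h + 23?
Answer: -1127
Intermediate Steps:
J(h, p) = 23 + h
w(F) = F**2
w(-7)*J(-46, 42) = (-7)**2*(23 - 46) = 49*(-23) = -1127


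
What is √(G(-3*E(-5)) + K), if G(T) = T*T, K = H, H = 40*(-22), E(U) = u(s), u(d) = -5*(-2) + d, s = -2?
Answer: 4*I*√19 ≈ 17.436*I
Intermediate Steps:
u(d) = 10 + d
E(U) = 8 (E(U) = 10 - 2 = 8)
H = -880
K = -880
G(T) = T²
√(G(-3*E(-5)) + K) = √((-3*8)² - 880) = √((-24)² - 880) = √(576 - 880) = √(-304) = 4*I*√19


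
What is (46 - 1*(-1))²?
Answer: 2209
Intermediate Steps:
(46 - 1*(-1))² = (46 + 1)² = 47² = 2209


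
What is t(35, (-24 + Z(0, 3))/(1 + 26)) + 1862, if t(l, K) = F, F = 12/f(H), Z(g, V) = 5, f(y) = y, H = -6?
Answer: 1860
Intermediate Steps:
F = -2 (F = 12/(-6) = 12*(-⅙) = -2)
t(l, K) = -2
t(35, (-24 + Z(0, 3))/(1 + 26)) + 1862 = -2 + 1862 = 1860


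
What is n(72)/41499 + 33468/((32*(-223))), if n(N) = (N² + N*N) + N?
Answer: -1258993/283656 ≈ -4.4384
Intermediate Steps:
n(N) = N + 2*N² (n(N) = (N² + N²) + N = 2*N² + N = N + 2*N²)
n(72)/41499 + 33468/((32*(-223))) = (72*(1 + 2*72))/41499 + 33468/((32*(-223))) = (72*(1 + 144))*(1/41499) + 33468/(-7136) = (72*145)*(1/41499) + 33468*(-1/7136) = 10440*(1/41499) - 8367/1784 = 40/159 - 8367/1784 = -1258993/283656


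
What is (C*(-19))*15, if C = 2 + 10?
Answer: -3420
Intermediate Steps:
C = 12
(C*(-19))*15 = (12*(-19))*15 = -228*15 = -3420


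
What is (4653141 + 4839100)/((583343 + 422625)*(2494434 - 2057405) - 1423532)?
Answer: 9492241/439635765540 ≈ 2.1591e-5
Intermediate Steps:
(4653141 + 4839100)/((583343 + 422625)*(2494434 - 2057405) - 1423532) = 9492241/(1005968*437029 - 1423532) = 9492241/(439637189072 - 1423532) = 9492241/439635765540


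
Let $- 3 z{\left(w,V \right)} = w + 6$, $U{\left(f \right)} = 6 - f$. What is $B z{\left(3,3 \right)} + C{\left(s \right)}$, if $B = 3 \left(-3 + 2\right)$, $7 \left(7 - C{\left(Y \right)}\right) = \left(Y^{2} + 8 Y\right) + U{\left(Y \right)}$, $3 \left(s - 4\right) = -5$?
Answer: $\frac{758}{63} \approx 12.032$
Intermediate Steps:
$z{\left(w,V \right)} = -2 - \frac{w}{3}$ ($z{\left(w,V \right)} = - \frac{w + 6}{3} = - \frac{6 + w}{3} = -2 - \frac{w}{3}$)
$s = \frac{7}{3}$ ($s = 4 + \frac{1}{3} \left(-5\right) = 4 - \frac{5}{3} = \frac{7}{3} \approx 2.3333$)
$C{\left(Y \right)} = \frac{43}{7} - Y - \frac{Y^{2}}{7}$ ($C{\left(Y \right)} = 7 - \frac{\left(Y^{2} + 8 Y\right) - \left(-6 + Y\right)}{7} = 7 - \frac{6 + Y^{2} + 7 Y}{7} = 7 - \left(\frac{6}{7} + Y + \frac{Y^{2}}{7}\right) = \frac{43}{7} - Y - \frac{Y^{2}}{7}$)
$B = -3$ ($B = 3 \left(-1\right) = -3$)
$B z{\left(3,3 \right)} + C{\left(s \right)} = - 3 \left(-2 - 1\right) - \left(- \frac{80}{21} + \frac{7}{9}\right) = - 3 \left(-2 - 1\right) - - \frac{191}{63} = \left(-3\right) \left(-3\right) - - \frac{191}{63} = 9 + \frac{191}{63} = \frac{758}{63}$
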